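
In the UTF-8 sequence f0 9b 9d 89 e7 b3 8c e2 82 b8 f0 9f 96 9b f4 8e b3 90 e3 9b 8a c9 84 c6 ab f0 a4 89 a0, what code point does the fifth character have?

U+10ECD0

Offset 0: leading byte 0xF0 = 11110000 → 4-byte char #1 = F0 9B 9D 89.
Offset 4: leading byte 0xE7 = 11100111 → 3-byte char #2 = E7 B3 8C.
Offset 7: leading byte 0xE2 = 11100010 → 3-byte char #3 = E2 82 B8.
Offset 10: leading byte 0xF0 = 11110000 → 4-byte char #4 = F0 9F 96 9B.
Offset 14: leading byte 0xF4 = 11110100 → 4-byte char #5 = F4 8E B3 90.
Leading byte 0xF4 = 11110100 matches 11110xxx → 4-byte sequence.
Byte 1: 0xF4 = 11110100, payload 100 (3 bits).
Byte 2: 0x8E = 10001110 (10xxxxxx ✓), payload 001110.
Byte 3: 0xB3 = 10110011 (10xxxxxx ✓), payload 110011.
Byte 4: 0x90 = 10010000 (10xxxxxx ✓), payload 010000.
Concatenate: 100001110110011010000 = 0x10ECD0 (21 bits → U+10ECD0).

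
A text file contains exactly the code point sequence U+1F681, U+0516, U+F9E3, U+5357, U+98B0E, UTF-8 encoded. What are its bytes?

F0 9F 9A 81 D4 96 EF A7 A3 E5 8D 97 F2 98 AC 8E

U+1F681: 4-byte form → F0 9F 9A 81.
U+0516: 2-byte form → D4 96.
U+F9E3: 3-byte form → EF A7 A3.
U+5357: 3-byte form → E5 8D 97.
U+98B0E: 4-byte form → F2 98 AC 8E.
Concatenated (16 bytes): F0 9F 9A 81 D4 96 EF A7 A3 E5 8D 97 F2 98 AC 8E.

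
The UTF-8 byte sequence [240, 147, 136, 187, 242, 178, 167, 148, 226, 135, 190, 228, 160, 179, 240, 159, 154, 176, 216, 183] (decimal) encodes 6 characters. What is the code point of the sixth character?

Offset 0: leading byte 0xF0 = 11110000 → 4-byte char #1 = F0 93 88 BB.
Offset 4: leading byte 0xF2 = 11110010 → 4-byte char #2 = F2 B2 A7 94.
Offset 8: leading byte 0xE2 = 11100010 → 3-byte char #3 = E2 87 BE.
Offset 11: leading byte 0xE4 = 11100100 → 3-byte char #4 = E4 A0 B3.
Offset 14: leading byte 0xF0 = 11110000 → 4-byte char #5 = F0 9F 9A B0.
Offset 18: leading byte 0xD8 = 11011000 → 2-byte char #6 = D8 B7.
Leading byte 0xD8 = 11011000 matches 110xxxxx → 2-byte sequence.
Byte 1: 0xD8 = 11011000, payload 11000 (5 bits).
Byte 2: 0xB7 = 10110111 (10xxxxxx ✓), payload 110111.
Concatenate: 11000110111 = 0x637 (11 bits → U+0637).

U+0637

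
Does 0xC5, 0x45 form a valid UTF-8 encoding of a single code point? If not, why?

Leading byte 0xC5 = 11000101 → 2-byte form.
Byte 2 is 0x45 = 01000101, which is not 10xxxxxx — expected a continuation byte.

invalid (non-continuation byte where continuation expected)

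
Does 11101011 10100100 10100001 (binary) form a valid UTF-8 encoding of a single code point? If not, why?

valid

Leading byte 0xEB = 11101011 → 3-byte form.
Continuation bytes 0xA4=10100100, 0xA1=10100001 all match 10xxxxxx.
Decoded value 0xB921 is ≥ 0x800 (shortest form) and not a surrogate.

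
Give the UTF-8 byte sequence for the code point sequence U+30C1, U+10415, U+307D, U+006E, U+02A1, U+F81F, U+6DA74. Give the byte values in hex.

U+30C1: 3-byte form → E3 83 81.
U+10415: 4-byte form → F0 90 90 95.
U+307D: 3-byte form → E3 81 BD.
U+006E: 1-byte form → 6E.
U+02A1: 2-byte form → CA A1.
U+F81F: 3-byte form → EF A0 9F.
U+6DA74: 4-byte form → F1 AD A9 B4.
Concatenated (20 bytes): E3 83 81 F0 90 90 95 E3 81 BD 6E CA A1 EF A0 9F F1 AD A9 B4.

E3 83 81 F0 90 90 95 E3 81 BD 6E CA A1 EF A0 9F F1 AD A9 B4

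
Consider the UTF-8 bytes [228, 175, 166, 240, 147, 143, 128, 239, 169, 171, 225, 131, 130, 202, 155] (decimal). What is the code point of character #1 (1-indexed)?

U+4BE6

Offset 0: leading byte 0xE4 = 11100100 → 3-byte char #1 = E4 AF A6.
Leading byte 0xE4 = 11100100 matches 1110xxxx → 3-byte sequence.
Byte 1: 0xE4 = 11100100, payload 0100 (4 bits).
Byte 2: 0xAF = 10101111 (10xxxxxx ✓), payload 101111.
Byte 3: 0xA6 = 10100110 (10xxxxxx ✓), payload 100110.
Concatenate: 0100101111100110 = 0x4BE6 (16 bits → U+4BE6).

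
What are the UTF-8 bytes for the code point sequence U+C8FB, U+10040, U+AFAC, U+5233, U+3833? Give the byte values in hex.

EC A3 BB F0 90 81 80 EA BE AC E5 88 B3 E3 A0 B3

U+C8FB: 3-byte form → EC A3 BB.
U+10040: 4-byte form → F0 90 81 80.
U+AFAC: 3-byte form → EA BE AC.
U+5233: 3-byte form → E5 88 B3.
U+3833: 3-byte form → E3 A0 B3.
Concatenated (16 bytes): EC A3 BB F0 90 81 80 EA BE AC E5 88 B3 E3 A0 B3.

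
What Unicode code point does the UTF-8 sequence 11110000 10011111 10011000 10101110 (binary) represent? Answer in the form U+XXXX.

U+1F62E

Leading byte 0xF0 = 11110000 matches 11110xxx → 4-byte sequence.
Byte 1: 0xF0 = 11110000, payload 000 (3 bits).
Byte 2: 0x9F = 10011111 (10xxxxxx ✓), payload 011111.
Byte 3: 0x98 = 10011000 (10xxxxxx ✓), payload 011000.
Byte 4: 0xAE = 10101110 (10xxxxxx ✓), payload 101110.
Concatenate: 000011111011000101110 = 0x1F62E (21 bits → U+1F62E).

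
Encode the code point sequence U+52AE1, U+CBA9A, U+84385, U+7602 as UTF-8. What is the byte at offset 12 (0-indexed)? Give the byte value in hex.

0xE7

U+52AE1 → 4-byte form F1 92 AB A1 at offsets 0–3.
U+CBA9A → 4-byte form F3 8B AA 9A at offsets 4–7.
U+84385 → 4-byte form F2 84 8E 85 at offsets 8–11.
U+7602 → 3-byte form E7 98 82 at offsets 12–14.
Offset 12 falls in char 4's range; it's byte 1 of E7 98 82 = 0xE7.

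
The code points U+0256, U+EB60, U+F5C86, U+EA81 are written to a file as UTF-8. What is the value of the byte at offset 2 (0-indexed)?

0xEE

U+0256 → 2-byte form C9 96 at offsets 0–1.
U+EB60 → 3-byte form EE AD A0 at offsets 2–4.
Offset 2 falls in char 2's range; it's byte 1 of EE AD A0 = 0xEE.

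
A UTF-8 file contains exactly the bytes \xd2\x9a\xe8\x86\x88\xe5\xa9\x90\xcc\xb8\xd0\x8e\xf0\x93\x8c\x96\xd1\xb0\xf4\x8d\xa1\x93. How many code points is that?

8

Byte at offset 0: 0xD2 = 11010010 → 2-byte char (#1). Advance 2.
Byte at offset 2: 0xE8 = 11101000 → 3-byte char (#2). Advance 3.
Byte at offset 5: 0xE5 = 11100101 → 3-byte char (#3). Advance 3.
Byte at offset 8: 0xCC = 11001100 → 2-byte char (#4). Advance 2.
Byte at offset 10: 0xD0 = 11010000 → 2-byte char (#5). Advance 2.
Byte at offset 12: 0xF0 = 11110000 → 4-byte char (#6). Advance 4.
Byte at offset 16: 0xD1 = 11010001 → 2-byte char (#7). Advance 2.
Byte at offset 18: 0xF4 = 11110100 → 4-byte char (#8). Advance 4.
Reached end at offset 22 after 8 code points.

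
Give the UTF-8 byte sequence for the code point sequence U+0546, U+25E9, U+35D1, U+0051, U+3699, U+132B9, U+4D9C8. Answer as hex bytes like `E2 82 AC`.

D5 86 E2 97 A9 E3 97 91 51 E3 9A 99 F0 93 8A B9 F1 8D A7 88

U+0546: 2-byte form → D5 86.
U+25E9: 3-byte form → E2 97 A9.
U+35D1: 3-byte form → E3 97 91.
U+0051: 1-byte form → 51.
U+3699: 3-byte form → E3 9A 99.
U+132B9: 4-byte form → F0 93 8A B9.
U+4D9C8: 4-byte form → F1 8D A7 88.
Concatenated (20 bytes): D5 86 E2 97 A9 E3 97 91 51 E3 9A 99 F0 93 8A B9 F1 8D A7 88.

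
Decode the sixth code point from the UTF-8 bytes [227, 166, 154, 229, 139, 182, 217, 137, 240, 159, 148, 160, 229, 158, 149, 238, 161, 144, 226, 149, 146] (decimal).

U+E850

Offset 0: leading byte 0xE3 = 11100011 → 3-byte char #1 = E3 A6 9A.
Offset 3: leading byte 0xE5 = 11100101 → 3-byte char #2 = E5 8B B6.
Offset 6: leading byte 0xD9 = 11011001 → 2-byte char #3 = D9 89.
Offset 8: leading byte 0xF0 = 11110000 → 4-byte char #4 = F0 9F 94 A0.
Offset 12: leading byte 0xE5 = 11100101 → 3-byte char #5 = E5 9E 95.
Offset 15: leading byte 0xEE = 11101110 → 3-byte char #6 = EE A1 90.
Leading byte 0xEE = 11101110 matches 1110xxxx → 3-byte sequence.
Byte 1: 0xEE = 11101110, payload 1110 (4 bits).
Byte 2: 0xA1 = 10100001 (10xxxxxx ✓), payload 100001.
Byte 3: 0x90 = 10010000 (10xxxxxx ✓), payload 010000.
Concatenate: 1110100001010000 = 0xE850 (16 bits → U+E850).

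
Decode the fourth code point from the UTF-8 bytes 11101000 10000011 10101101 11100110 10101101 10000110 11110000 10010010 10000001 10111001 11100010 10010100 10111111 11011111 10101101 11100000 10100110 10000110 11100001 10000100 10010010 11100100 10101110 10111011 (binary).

U+253F

Offset 0: leading byte 0xE8 = 11101000 → 3-byte char #1 = E8 83 AD.
Offset 3: leading byte 0xE6 = 11100110 → 3-byte char #2 = E6 AD 86.
Offset 6: leading byte 0xF0 = 11110000 → 4-byte char #3 = F0 92 81 B9.
Offset 10: leading byte 0xE2 = 11100010 → 3-byte char #4 = E2 94 BF.
Leading byte 0xE2 = 11100010 matches 1110xxxx → 3-byte sequence.
Byte 1: 0xE2 = 11100010, payload 0010 (4 bits).
Byte 2: 0x94 = 10010100 (10xxxxxx ✓), payload 010100.
Byte 3: 0xBF = 10111111 (10xxxxxx ✓), payload 111111.
Concatenate: 0010010100111111 = 0x253F (16 bits → U+253F).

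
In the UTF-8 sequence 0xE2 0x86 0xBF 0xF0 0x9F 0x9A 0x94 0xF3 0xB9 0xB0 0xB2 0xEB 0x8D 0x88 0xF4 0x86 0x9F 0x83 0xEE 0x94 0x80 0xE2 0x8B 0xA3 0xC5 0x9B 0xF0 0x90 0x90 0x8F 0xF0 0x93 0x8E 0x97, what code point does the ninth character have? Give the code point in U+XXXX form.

U+1040F

Offset 0: leading byte 0xE2 = 11100010 → 3-byte char #1 = E2 86 BF.
Offset 3: leading byte 0xF0 = 11110000 → 4-byte char #2 = F0 9F 9A 94.
Offset 7: leading byte 0xF3 = 11110011 → 4-byte char #3 = F3 B9 B0 B2.
Offset 11: leading byte 0xEB = 11101011 → 3-byte char #4 = EB 8D 88.
Offset 14: leading byte 0xF4 = 11110100 → 4-byte char #5 = F4 86 9F 83.
Offset 18: leading byte 0xEE = 11101110 → 3-byte char #6 = EE 94 80.
Offset 21: leading byte 0xE2 = 11100010 → 3-byte char #7 = E2 8B A3.
Offset 24: leading byte 0xC5 = 11000101 → 2-byte char #8 = C5 9B.
Offset 26: leading byte 0xF0 = 11110000 → 4-byte char #9 = F0 90 90 8F.
Leading byte 0xF0 = 11110000 matches 11110xxx → 4-byte sequence.
Byte 1: 0xF0 = 11110000, payload 000 (3 bits).
Byte 2: 0x90 = 10010000 (10xxxxxx ✓), payload 010000.
Byte 3: 0x90 = 10010000 (10xxxxxx ✓), payload 010000.
Byte 4: 0x8F = 10001111 (10xxxxxx ✓), payload 001111.
Concatenate: 000010000010000001111 = 0x1040F (21 bits → U+1040F).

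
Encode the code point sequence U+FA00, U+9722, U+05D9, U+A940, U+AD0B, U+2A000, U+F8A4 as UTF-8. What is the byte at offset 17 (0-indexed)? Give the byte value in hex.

0x80

U+FA00 → 3-byte form EF A8 80 at offsets 0–2.
U+9722 → 3-byte form E9 9C A2 at offsets 3–5.
U+05D9 → 2-byte form D7 99 at offsets 6–7.
U+A940 → 3-byte form EA A5 80 at offsets 8–10.
U+AD0B → 3-byte form EA B4 8B at offsets 11–13.
U+2A000 → 4-byte form F0 AA 80 80 at offsets 14–17.
Offset 17 falls in char 6's range; it's byte 4 of F0 AA 80 80 = 0x80.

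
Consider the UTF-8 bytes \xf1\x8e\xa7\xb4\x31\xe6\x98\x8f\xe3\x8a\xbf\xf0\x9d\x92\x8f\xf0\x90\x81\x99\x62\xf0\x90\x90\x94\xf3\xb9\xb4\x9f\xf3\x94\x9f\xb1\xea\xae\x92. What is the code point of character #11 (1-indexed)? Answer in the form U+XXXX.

U+AB92

Offset 0: leading byte 0xF1 = 11110001 → 4-byte char #1 = F1 8E A7 B4.
Offset 4: leading byte 0x31 = 00110001 → 1-byte char #2 = 31.
Offset 5: leading byte 0xE6 = 11100110 → 3-byte char #3 = E6 98 8F.
Offset 8: leading byte 0xE3 = 11100011 → 3-byte char #4 = E3 8A BF.
Offset 11: leading byte 0xF0 = 11110000 → 4-byte char #5 = F0 9D 92 8F.
Offset 15: leading byte 0xF0 = 11110000 → 4-byte char #6 = F0 90 81 99.
Offset 19: leading byte 0x62 = 01100010 → 1-byte char #7 = 62.
Offset 20: leading byte 0xF0 = 11110000 → 4-byte char #8 = F0 90 90 94.
Offset 24: leading byte 0xF3 = 11110011 → 4-byte char #9 = F3 B9 B4 9F.
Offset 28: leading byte 0xF3 = 11110011 → 4-byte char #10 = F3 94 9F B1.
Offset 32: leading byte 0xEA = 11101010 → 3-byte char #11 = EA AE 92.
Leading byte 0xEA = 11101010 matches 1110xxxx → 3-byte sequence.
Byte 1: 0xEA = 11101010, payload 1010 (4 bits).
Byte 2: 0xAE = 10101110 (10xxxxxx ✓), payload 101110.
Byte 3: 0x92 = 10010010 (10xxxxxx ✓), payload 010010.
Concatenate: 1010101110010010 = 0xAB92 (16 bits → U+AB92).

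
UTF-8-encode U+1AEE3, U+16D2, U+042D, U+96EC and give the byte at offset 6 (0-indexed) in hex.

U+1AEE3 → 4-byte form F0 9A BB A3 at offsets 0–3.
U+16D2 → 3-byte form E1 9B 92 at offsets 4–6.
Offset 6 falls in char 2's range; it's byte 3 of E1 9B 92 = 0x92.

0x92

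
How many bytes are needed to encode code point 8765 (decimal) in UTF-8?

3

U+223D = 0x223D. UTF-8 uses 1 byte below 0x80, 2 below 0x800, 3 below 0x10000, 4 up to 0x10FFFF. 0x223D is in U+0800–U+FFFF → 3 bytes.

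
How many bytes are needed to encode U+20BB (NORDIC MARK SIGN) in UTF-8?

U+20BB = 0x20BB. UTF-8 uses 1 byte below 0x80, 2 below 0x800, 3 below 0x10000, 4 up to 0x10FFFF. 0x20BB is in U+0800–U+FFFF → 3 bytes.

3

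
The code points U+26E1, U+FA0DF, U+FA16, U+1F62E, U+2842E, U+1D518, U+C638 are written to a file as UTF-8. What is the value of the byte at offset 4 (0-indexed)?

0xBA

U+26E1 → 3-byte form E2 9B A1 at offsets 0–2.
U+FA0DF → 4-byte form F3 BA 83 9F at offsets 3–6.
Offset 4 falls in char 2's range; it's byte 2 of F3 BA 83 9F = 0xBA.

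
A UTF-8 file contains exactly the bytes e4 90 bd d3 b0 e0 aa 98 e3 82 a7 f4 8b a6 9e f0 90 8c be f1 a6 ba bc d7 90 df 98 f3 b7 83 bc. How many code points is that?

Byte at offset 0: 0xE4 = 11100100 → 3-byte char (#1). Advance 3.
Byte at offset 3: 0xD3 = 11010011 → 2-byte char (#2). Advance 2.
Byte at offset 5: 0xE0 = 11100000 → 3-byte char (#3). Advance 3.
Byte at offset 8: 0xE3 = 11100011 → 3-byte char (#4). Advance 3.
Byte at offset 11: 0xF4 = 11110100 → 4-byte char (#5). Advance 4.
Byte at offset 15: 0xF0 = 11110000 → 4-byte char (#6). Advance 4.
Byte at offset 19: 0xF1 = 11110001 → 4-byte char (#7). Advance 4.
Byte at offset 23: 0xD7 = 11010111 → 2-byte char (#8). Advance 2.
Byte at offset 25: 0xDF = 11011111 → 2-byte char (#9). Advance 2.
Byte at offset 27: 0xF3 = 11110011 → 4-byte char (#10). Advance 4.
Reached end at offset 31 after 10 code points.

10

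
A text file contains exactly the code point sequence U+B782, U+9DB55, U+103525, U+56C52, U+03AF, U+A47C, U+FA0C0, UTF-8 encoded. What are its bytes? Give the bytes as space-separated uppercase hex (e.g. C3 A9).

U+B782: 3-byte form → EB 9E 82.
U+9DB55: 4-byte form → F2 9D AD 95.
U+103525: 4-byte form → F4 83 94 A5.
U+56C52: 4-byte form → F1 96 B1 92.
U+03AF: 2-byte form → CE AF.
U+A47C: 3-byte form → EA 91 BC.
U+FA0C0: 4-byte form → F3 BA 83 80.
Concatenated (24 bytes): EB 9E 82 F2 9D AD 95 F4 83 94 A5 F1 96 B1 92 CE AF EA 91 BC F3 BA 83 80.

EB 9E 82 F2 9D AD 95 F4 83 94 A5 F1 96 B1 92 CE AF EA 91 BC F3 BA 83 80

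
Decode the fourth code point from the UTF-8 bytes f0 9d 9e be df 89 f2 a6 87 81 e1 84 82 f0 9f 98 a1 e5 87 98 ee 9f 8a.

U+1102

Offset 0: leading byte 0xF0 = 11110000 → 4-byte char #1 = F0 9D 9E BE.
Offset 4: leading byte 0xDF = 11011111 → 2-byte char #2 = DF 89.
Offset 6: leading byte 0xF2 = 11110010 → 4-byte char #3 = F2 A6 87 81.
Offset 10: leading byte 0xE1 = 11100001 → 3-byte char #4 = E1 84 82.
Leading byte 0xE1 = 11100001 matches 1110xxxx → 3-byte sequence.
Byte 1: 0xE1 = 11100001, payload 0001 (4 bits).
Byte 2: 0x84 = 10000100 (10xxxxxx ✓), payload 000100.
Byte 3: 0x82 = 10000010 (10xxxxxx ✓), payload 000010.
Concatenate: 0001000100000010 = 0x1102 (16 bits → U+1102).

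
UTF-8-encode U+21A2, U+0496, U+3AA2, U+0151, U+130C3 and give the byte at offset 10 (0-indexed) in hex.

U+21A2 → 3-byte form E2 86 A2 at offsets 0–2.
U+0496 → 2-byte form D2 96 at offsets 3–4.
U+3AA2 → 3-byte form E3 AA A2 at offsets 5–7.
U+0151 → 2-byte form C5 91 at offsets 8–9.
U+130C3 → 4-byte form F0 93 83 83 at offsets 10–13.
Offset 10 falls in char 5's range; it's byte 1 of F0 93 83 83 = 0xF0.

0xF0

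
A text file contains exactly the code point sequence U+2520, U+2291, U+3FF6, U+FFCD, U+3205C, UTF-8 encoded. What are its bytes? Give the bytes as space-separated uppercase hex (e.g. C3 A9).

E2 94 A0 E2 8A 91 E3 BF B6 EF BF 8D F0 B2 81 9C

U+2520: 3-byte form → E2 94 A0.
U+2291: 3-byte form → E2 8A 91.
U+3FF6: 3-byte form → E3 BF B6.
U+FFCD: 3-byte form → EF BF 8D.
U+3205C: 4-byte form → F0 B2 81 9C.
Concatenated (16 bytes): E2 94 A0 E2 8A 91 E3 BF B6 EF BF 8D F0 B2 81 9C.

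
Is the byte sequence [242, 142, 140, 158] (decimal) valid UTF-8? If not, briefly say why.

Leading byte 0xF2 = 11110010 → 4-byte form.
Continuation bytes 0x8E=10001110, 0x8C=10001100, 0x9E=10011110 all match 10xxxxxx.
Decoded value 0x8E31E is ≥ 0x10000 (shortest form) and not a surrogate.

valid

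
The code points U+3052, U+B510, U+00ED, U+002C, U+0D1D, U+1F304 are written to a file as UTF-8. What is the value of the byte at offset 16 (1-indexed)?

1-indexed offset 16 is 0-indexed offset 15.
U+3052 → 3-byte form E3 81 92 at offsets 0–2.
U+B510 → 3-byte form EB 94 90 at offsets 3–5.
U+00ED → 2-byte form C3 AD at offsets 6–7.
U+002C → 1-byte form 2C at offsets 8–8.
U+0D1D → 3-byte form E0 B4 9D at offsets 9–11.
U+1F304 → 4-byte form F0 9F 8C 84 at offsets 12–15.
Offset 15 falls in char 6's range; it's byte 4 of F0 9F 8C 84 = 0x84.

0x84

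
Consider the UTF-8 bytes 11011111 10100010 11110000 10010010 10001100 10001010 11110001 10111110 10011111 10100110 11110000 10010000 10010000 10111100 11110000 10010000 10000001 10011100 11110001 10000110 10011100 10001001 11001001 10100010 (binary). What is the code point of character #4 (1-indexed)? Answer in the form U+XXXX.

U+1043C

Offset 0: leading byte 0xDF = 11011111 → 2-byte char #1 = DF A2.
Offset 2: leading byte 0xF0 = 11110000 → 4-byte char #2 = F0 92 8C 8A.
Offset 6: leading byte 0xF1 = 11110001 → 4-byte char #3 = F1 BE 9F A6.
Offset 10: leading byte 0xF0 = 11110000 → 4-byte char #4 = F0 90 90 BC.
Leading byte 0xF0 = 11110000 matches 11110xxx → 4-byte sequence.
Byte 1: 0xF0 = 11110000, payload 000 (3 bits).
Byte 2: 0x90 = 10010000 (10xxxxxx ✓), payload 010000.
Byte 3: 0x90 = 10010000 (10xxxxxx ✓), payload 010000.
Byte 4: 0xBC = 10111100 (10xxxxxx ✓), payload 111100.
Concatenate: 000010000010000111100 = 0x1043C (21 bits → U+1043C).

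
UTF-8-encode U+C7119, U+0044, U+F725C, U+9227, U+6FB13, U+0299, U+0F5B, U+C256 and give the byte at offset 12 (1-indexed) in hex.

1-indexed offset 12 is 0-indexed offset 11.
U+C7119 → 4-byte form F3 87 84 99 at offsets 0–3.
U+0044 → 1-byte form 44 at offsets 4–4.
U+F725C → 4-byte form F3 B7 89 9C at offsets 5–8.
U+9227 → 3-byte form E9 88 A7 at offsets 9–11.
Offset 11 falls in char 4's range; it's byte 3 of E9 88 A7 = 0xA7.

0xA7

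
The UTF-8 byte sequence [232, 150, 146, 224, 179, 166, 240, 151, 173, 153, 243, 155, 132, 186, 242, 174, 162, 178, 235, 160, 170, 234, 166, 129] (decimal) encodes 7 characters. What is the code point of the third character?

Offset 0: leading byte 0xE8 = 11101000 → 3-byte char #1 = E8 96 92.
Offset 3: leading byte 0xE0 = 11100000 → 3-byte char #2 = E0 B3 A6.
Offset 6: leading byte 0xF0 = 11110000 → 4-byte char #3 = F0 97 AD 99.
Leading byte 0xF0 = 11110000 matches 11110xxx → 4-byte sequence.
Byte 1: 0xF0 = 11110000, payload 000 (3 bits).
Byte 2: 0x97 = 10010111 (10xxxxxx ✓), payload 010111.
Byte 3: 0xAD = 10101101 (10xxxxxx ✓), payload 101101.
Byte 4: 0x99 = 10011001 (10xxxxxx ✓), payload 011001.
Concatenate: 000010111101101011001 = 0x17B59 (21 bits → U+17B59).

U+17B59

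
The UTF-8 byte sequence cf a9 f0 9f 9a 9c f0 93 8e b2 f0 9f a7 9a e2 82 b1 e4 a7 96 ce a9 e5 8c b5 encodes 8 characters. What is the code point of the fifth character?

Offset 0: leading byte 0xCF = 11001111 → 2-byte char #1 = CF A9.
Offset 2: leading byte 0xF0 = 11110000 → 4-byte char #2 = F0 9F 9A 9C.
Offset 6: leading byte 0xF0 = 11110000 → 4-byte char #3 = F0 93 8E B2.
Offset 10: leading byte 0xF0 = 11110000 → 4-byte char #4 = F0 9F A7 9A.
Offset 14: leading byte 0xE2 = 11100010 → 3-byte char #5 = E2 82 B1.
Leading byte 0xE2 = 11100010 matches 1110xxxx → 3-byte sequence.
Byte 1: 0xE2 = 11100010, payload 0010 (4 bits).
Byte 2: 0x82 = 10000010 (10xxxxxx ✓), payload 000010.
Byte 3: 0xB1 = 10110001 (10xxxxxx ✓), payload 110001.
Concatenate: 0010000010110001 = 0x20B1 (16 bits → U+20B1).

U+20B1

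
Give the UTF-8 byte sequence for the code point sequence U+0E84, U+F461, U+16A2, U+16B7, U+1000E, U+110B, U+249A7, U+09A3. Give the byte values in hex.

U+0E84: 3-byte form → E0 BA 84.
U+F461: 3-byte form → EF 91 A1.
U+16A2: 3-byte form → E1 9A A2.
U+16B7: 3-byte form → E1 9A B7.
U+1000E: 4-byte form → F0 90 80 8E.
U+110B: 3-byte form → E1 84 8B.
U+249A7: 4-byte form → F0 A4 A6 A7.
U+09A3: 3-byte form → E0 A6 A3.
Concatenated (26 bytes): E0 BA 84 EF 91 A1 E1 9A A2 E1 9A B7 F0 90 80 8E E1 84 8B F0 A4 A6 A7 E0 A6 A3.

E0 BA 84 EF 91 A1 E1 9A A2 E1 9A B7 F0 90 80 8E E1 84 8B F0 A4 A6 A7 E0 A6 A3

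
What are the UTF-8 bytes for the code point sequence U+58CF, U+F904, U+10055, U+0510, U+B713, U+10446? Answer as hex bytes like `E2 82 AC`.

E5 A3 8F EF A4 84 F0 90 81 95 D4 90 EB 9C 93 F0 90 91 86

U+58CF: 3-byte form → E5 A3 8F.
U+F904: 3-byte form → EF A4 84.
U+10055: 4-byte form → F0 90 81 95.
U+0510: 2-byte form → D4 90.
U+B713: 3-byte form → EB 9C 93.
U+10446: 4-byte form → F0 90 91 86.
Concatenated (19 bytes): E5 A3 8F EF A4 84 F0 90 81 95 D4 90 EB 9C 93 F0 90 91 86.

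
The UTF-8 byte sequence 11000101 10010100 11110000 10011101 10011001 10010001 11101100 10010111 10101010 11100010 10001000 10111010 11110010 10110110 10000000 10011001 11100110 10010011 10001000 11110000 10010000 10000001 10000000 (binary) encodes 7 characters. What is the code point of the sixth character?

U+64C8

Offset 0: leading byte 0xC5 = 11000101 → 2-byte char #1 = C5 94.
Offset 2: leading byte 0xF0 = 11110000 → 4-byte char #2 = F0 9D 99 91.
Offset 6: leading byte 0xEC = 11101100 → 3-byte char #3 = EC 97 AA.
Offset 9: leading byte 0xE2 = 11100010 → 3-byte char #4 = E2 88 BA.
Offset 12: leading byte 0xF2 = 11110010 → 4-byte char #5 = F2 B6 80 99.
Offset 16: leading byte 0xE6 = 11100110 → 3-byte char #6 = E6 93 88.
Leading byte 0xE6 = 11100110 matches 1110xxxx → 3-byte sequence.
Byte 1: 0xE6 = 11100110, payload 0110 (4 bits).
Byte 2: 0x93 = 10010011 (10xxxxxx ✓), payload 010011.
Byte 3: 0x88 = 10001000 (10xxxxxx ✓), payload 001000.
Concatenate: 0110010011001000 = 0x64C8 (16 bits → U+64C8).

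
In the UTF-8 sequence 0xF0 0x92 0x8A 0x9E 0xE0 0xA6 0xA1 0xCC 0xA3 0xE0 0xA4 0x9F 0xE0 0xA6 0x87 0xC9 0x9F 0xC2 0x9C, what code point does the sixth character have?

Offset 0: leading byte 0xF0 = 11110000 → 4-byte char #1 = F0 92 8A 9E.
Offset 4: leading byte 0xE0 = 11100000 → 3-byte char #2 = E0 A6 A1.
Offset 7: leading byte 0xCC = 11001100 → 2-byte char #3 = CC A3.
Offset 9: leading byte 0xE0 = 11100000 → 3-byte char #4 = E0 A4 9F.
Offset 12: leading byte 0xE0 = 11100000 → 3-byte char #5 = E0 A6 87.
Offset 15: leading byte 0xC9 = 11001001 → 2-byte char #6 = C9 9F.
Leading byte 0xC9 = 11001001 matches 110xxxxx → 2-byte sequence.
Byte 1: 0xC9 = 11001001, payload 01001 (5 bits).
Byte 2: 0x9F = 10011111 (10xxxxxx ✓), payload 011111.
Concatenate: 01001011111 = 0x25F (11 bits → U+025F).

U+025F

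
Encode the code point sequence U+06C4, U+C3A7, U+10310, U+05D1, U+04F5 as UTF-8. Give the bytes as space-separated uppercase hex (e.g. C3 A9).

DB 84 EC 8E A7 F0 90 8C 90 D7 91 D3 B5

U+06C4: 2-byte form → DB 84.
U+C3A7: 3-byte form → EC 8E A7.
U+10310: 4-byte form → F0 90 8C 90.
U+05D1: 2-byte form → D7 91.
U+04F5: 2-byte form → D3 B5.
Concatenated (13 bytes): DB 84 EC 8E A7 F0 90 8C 90 D7 91 D3 B5.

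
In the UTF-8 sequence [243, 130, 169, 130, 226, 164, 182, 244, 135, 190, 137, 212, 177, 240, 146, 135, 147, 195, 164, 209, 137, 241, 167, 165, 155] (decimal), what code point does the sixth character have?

Offset 0: leading byte 0xF3 = 11110011 → 4-byte char #1 = F3 82 A9 82.
Offset 4: leading byte 0xE2 = 11100010 → 3-byte char #2 = E2 A4 B6.
Offset 7: leading byte 0xF4 = 11110100 → 4-byte char #3 = F4 87 BE 89.
Offset 11: leading byte 0xD4 = 11010100 → 2-byte char #4 = D4 B1.
Offset 13: leading byte 0xF0 = 11110000 → 4-byte char #5 = F0 92 87 93.
Offset 17: leading byte 0xC3 = 11000011 → 2-byte char #6 = C3 A4.
Leading byte 0xC3 = 11000011 matches 110xxxxx → 2-byte sequence.
Byte 1: 0xC3 = 11000011, payload 00011 (5 bits).
Byte 2: 0xA4 = 10100100 (10xxxxxx ✓), payload 100100.
Concatenate: 00011100100 = 0xE4 (11 bits → U+00E4).

U+00E4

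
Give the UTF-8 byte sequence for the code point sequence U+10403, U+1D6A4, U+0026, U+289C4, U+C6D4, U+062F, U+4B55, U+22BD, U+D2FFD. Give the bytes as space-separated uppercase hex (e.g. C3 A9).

F0 90 90 83 F0 9D 9A A4 26 F0 A8 A7 84 EC 9B 94 D8 AF E4 AD 95 E2 8A BD F3 92 BF BD

U+10403: 4-byte form → F0 90 90 83.
U+1D6A4: 4-byte form → F0 9D 9A A4.
U+0026: 1-byte form → 26.
U+289C4: 4-byte form → F0 A8 A7 84.
U+C6D4: 3-byte form → EC 9B 94.
U+062F: 2-byte form → D8 AF.
U+4B55: 3-byte form → E4 AD 95.
U+22BD: 3-byte form → E2 8A BD.
U+D2FFD: 4-byte form → F3 92 BF BD.
Concatenated (28 bytes): F0 90 90 83 F0 9D 9A A4 26 F0 A8 A7 84 EC 9B 94 D8 AF E4 AD 95 E2 8A BD F3 92 BF BD.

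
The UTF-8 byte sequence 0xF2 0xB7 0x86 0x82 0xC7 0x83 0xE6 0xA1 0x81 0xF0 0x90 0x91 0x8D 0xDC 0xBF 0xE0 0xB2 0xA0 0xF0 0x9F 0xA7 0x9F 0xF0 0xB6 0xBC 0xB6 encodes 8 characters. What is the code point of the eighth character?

U+36F36

Offset 0: leading byte 0xF2 = 11110010 → 4-byte char #1 = F2 B7 86 82.
Offset 4: leading byte 0xC7 = 11000111 → 2-byte char #2 = C7 83.
Offset 6: leading byte 0xE6 = 11100110 → 3-byte char #3 = E6 A1 81.
Offset 9: leading byte 0xF0 = 11110000 → 4-byte char #4 = F0 90 91 8D.
Offset 13: leading byte 0xDC = 11011100 → 2-byte char #5 = DC BF.
Offset 15: leading byte 0xE0 = 11100000 → 3-byte char #6 = E0 B2 A0.
Offset 18: leading byte 0xF0 = 11110000 → 4-byte char #7 = F0 9F A7 9F.
Offset 22: leading byte 0xF0 = 11110000 → 4-byte char #8 = F0 B6 BC B6.
Leading byte 0xF0 = 11110000 matches 11110xxx → 4-byte sequence.
Byte 1: 0xF0 = 11110000, payload 000 (3 bits).
Byte 2: 0xB6 = 10110110 (10xxxxxx ✓), payload 110110.
Byte 3: 0xBC = 10111100 (10xxxxxx ✓), payload 111100.
Byte 4: 0xB6 = 10110110 (10xxxxxx ✓), payload 110110.
Concatenate: 000110110111100110110 = 0x36F36 (21 bits → U+36F36).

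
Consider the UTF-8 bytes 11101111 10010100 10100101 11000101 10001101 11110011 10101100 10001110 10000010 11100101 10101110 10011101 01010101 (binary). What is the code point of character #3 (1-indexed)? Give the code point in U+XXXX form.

U+EC382

Offset 0: leading byte 0xEF = 11101111 → 3-byte char #1 = EF 94 A5.
Offset 3: leading byte 0xC5 = 11000101 → 2-byte char #2 = C5 8D.
Offset 5: leading byte 0xF3 = 11110011 → 4-byte char #3 = F3 AC 8E 82.
Leading byte 0xF3 = 11110011 matches 11110xxx → 4-byte sequence.
Byte 1: 0xF3 = 11110011, payload 011 (3 bits).
Byte 2: 0xAC = 10101100 (10xxxxxx ✓), payload 101100.
Byte 3: 0x8E = 10001110 (10xxxxxx ✓), payload 001110.
Byte 4: 0x82 = 10000010 (10xxxxxx ✓), payload 000010.
Concatenate: 011101100001110000010 = 0xEC382 (21 bits → U+EC382).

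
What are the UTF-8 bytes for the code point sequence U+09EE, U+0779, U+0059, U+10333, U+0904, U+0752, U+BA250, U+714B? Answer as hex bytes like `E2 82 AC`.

U+09EE: 3-byte form → E0 A7 AE.
U+0779: 2-byte form → DD B9.
U+0059: 1-byte form → 59.
U+10333: 4-byte form → F0 90 8C B3.
U+0904: 3-byte form → E0 A4 84.
U+0752: 2-byte form → DD 92.
U+BA250: 4-byte form → F2 BA 89 90.
U+714B: 3-byte form → E7 85 8B.
Concatenated (22 bytes): E0 A7 AE DD B9 59 F0 90 8C B3 E0 A4 84 DD 92 F2 BA 89 90 E7 85 8B.

E0 A7 AE DD B9 59 F0 90 8C B3 E0 A4 84 DD 92 F2 BA 89 90 E7 85 8B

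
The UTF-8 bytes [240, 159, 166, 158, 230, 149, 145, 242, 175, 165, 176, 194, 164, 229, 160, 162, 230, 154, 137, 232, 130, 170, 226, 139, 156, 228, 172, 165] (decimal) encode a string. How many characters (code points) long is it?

9

Byte at offset 0: 0xF0 = 11110000 → 4-byte char (#1). Advance 4.
Byte at offset 4: 0xE6 = 11100110 → 3-byte char (#2). Advance 3.
Byte at offset 7: 0xF2 = 11110010 → 4-byte char (#3). Advance 4.
Byte at offset 11: 0xC2 = 11000010 → 2-byte char (#4). Advance 2.
Byte at offset 13: 0xE5 = 11100101 → 3-byte char (#5). Advance 3.
Byte at offset 16: 0xE6 = 11100110 → 3-byte char (#6). Advance 3.
Byte at offset 19: 0xE8 = 11101000 → 3-byte char (#7). Advance 3.
Byte at offset 22: 0xE2 = 11100010 → 3-byte char (#8). Advance 3.
Byte at offset 25: 0xE4 = 11100100 → 3-byte char (#9). Advance 3.
Reached end at offset 28 after 9 code points.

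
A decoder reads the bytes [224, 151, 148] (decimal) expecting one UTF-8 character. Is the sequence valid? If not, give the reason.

Leading byte 0xE0 = 11100000 → 3-byte form.
Continuation bytes all match 10xxxxxx. Payload decodes to 0x5D4.
But 0x5D4 < 0x800, the minimum for a 3-byte sequence — this is an overlong encoding.

invalid (overlong encoding)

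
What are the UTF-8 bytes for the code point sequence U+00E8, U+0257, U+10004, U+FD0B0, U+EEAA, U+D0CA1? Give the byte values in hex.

C3 A8 C9 97 F0 90 80 84 F3 BD 82 B0 EE BA AA F3 90 B2 A1

U+00E8: 2-byte form → C3 A8.
U+0257: 2-byte form → C9 97.
U+10004: 4-byte form → F0 90 80 84.
U+FD0B0: 4-byte form → F3 BD 82 B0.
U+EEAA: 3-byte form → EE BA AA.
U+D0CA1: 4-byte form → F3 90 B2 A1.
Concatenated (19 bytes): C3 A8 C9 97 F0 90 80 84 F3 BD 82 B0 EE BA AA F3 90 B2 A1.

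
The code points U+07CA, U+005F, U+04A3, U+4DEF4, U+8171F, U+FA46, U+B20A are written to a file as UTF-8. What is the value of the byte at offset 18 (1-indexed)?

1-indexed offset 18 is 0-indexed offset 17.
U+07CA → 2-byte form DF 8A at offsets 0–1.
U+005F → 1-byte form 5F at offsets 2–2.
U+04A3 → 2-byte form D2 A3 at offsets 3–4.
U+4DEF4 → 4-byte form F1 8D BB B4 at offsets 5–8.
U+8171F → 4-byte form F2 81 9C 9F at offsets 9–12.
U+FA46 → 3-byte form EF A9 86 at offsets 13–15.
U+B20A → 3-byte form EB 88 8A at offsets 16–18.
Offset 17 falls in char 7's range; it's byte 2 of EB 88 8A = 0x88.

0x88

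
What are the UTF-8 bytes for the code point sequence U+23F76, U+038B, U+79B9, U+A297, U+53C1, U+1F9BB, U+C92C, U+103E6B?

F0 A3 BD B6 CE 8B E7 A6 B9 EA 8A 97 E5 8F 81 F0 9F A6 BB EC A4 AC F4 83 B9 AB

U+23F76: 4-byte form → F0 A3 BD B6.
U+038B: 2-byte form → CE 8B.
U+79B9: 3-byte form → E7 A6 B9.
U+A297: 3-byte form → EA 8A 97.
U+53C1: 3-byte form → E5 8F 81.
U+1F9BB: 4-byte form → F0 9F A6 BB.
U+C92C: 3-byte form → EC A4 AC.
U+103E6B: 4-byte form → F4 83 B9 AB.
Concatenated (26 bytes): F0 A3 BD B6 CE 8B E7 A6 B9 EA 8A 97 E5 8F 81 F0 9F A6 BB EC A4 AC F4 83 B9 AB.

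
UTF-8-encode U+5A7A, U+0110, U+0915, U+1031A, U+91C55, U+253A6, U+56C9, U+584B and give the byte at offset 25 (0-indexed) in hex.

0x8B

U+5A7A → 3-byte form E5 A9 BA at offsets 0–2.
U+0110 → 2-byte form C4 90 at offsets 3–4.
U+0915 → 3-byte form E0 A4 95 at offsets 5–7.
U+1031A → 4-byte form F0 90 8C 9A at offsets 8–11.
U+91C55 → 4-byte form F2 91 B1 95 at offsets 12–15.
U+253A6 → 4-byte form F0 A5 8E A6 at offsets 16–19.
U+56C9 → 3-byte form E5 9B 89 at offsets 20–22.
U+584B → 3-byte form E5 A1 8B at offsets 23–25.
Offset 25 falls in char 8's range; it's byte 3 of E5 A1 8B = 0x8B.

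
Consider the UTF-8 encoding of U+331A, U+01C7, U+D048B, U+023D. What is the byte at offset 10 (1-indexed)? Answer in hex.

0xC8

1-indexed offset 10 is 0-indexed offset 9.
U+331A → 3-byte form E3 8C 9A at offsets 0–2.
U+01C7 → 2-byte form C7 87 at offsets 3–4.
U+D048B → 4-byte form F3 90 92 8B at offsets 5–8.
U+023D → 2-byte form C8 BD at offsets 9–10.
Offset 9 falls in char 4's range; it's byte 1 of C8 BD = 0xC8.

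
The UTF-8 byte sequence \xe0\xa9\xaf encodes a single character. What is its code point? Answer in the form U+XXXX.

U+0A6F

Leading byte 0xE0 = 11100000 matches 1110xxxx → 3-byte sequence.
Byte 1: 0xE0 = 11100000, payload 0000 (4 bits).
Byte 2: 0xA9 = 10101001 (10xxxxxx ✓), payload 101001.
Byte 3: 0xAF = 10101111 (10xxxxxx ✓), payload 101111.
Concatenate: 0000101001101111 = 0xA6F (16 bits → U+0A6F).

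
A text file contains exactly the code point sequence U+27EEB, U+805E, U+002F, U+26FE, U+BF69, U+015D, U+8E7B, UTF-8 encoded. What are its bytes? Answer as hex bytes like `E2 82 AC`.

U+27EEB: 4-byte form → F0 A7 BB AB.
U+805E: 3-byte form → E8 81 9E.
U+002F: 1-byte form → 2F.
U+26FE: 3-byte form → E2 9B BE.
U+BF69: 3-byte form → EB BD A9.
U+015D: 2-byte form → C5 9D.
U+8E7B: 3-byte form → E8 B9 BB.
Concatenated (19 bytes): F0 A7 BB AB E8 81 9E 2F E2 9B BE EB BD A9 C5 9D E8 B9 BB.

F0 A7 BB AB E8 81 9E 2F E2 9B BE EB BD A9 C5 9D E8 B9 BB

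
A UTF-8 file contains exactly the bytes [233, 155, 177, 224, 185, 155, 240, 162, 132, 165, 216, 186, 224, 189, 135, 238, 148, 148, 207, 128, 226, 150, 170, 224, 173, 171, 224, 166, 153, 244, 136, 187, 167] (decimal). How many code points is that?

11

Byte at offset 0: 0xE9 = 11101001 → 3-byte char (#1). Advance 3.
Byte at offset 3: 0xE0 = 11100000 → 3-byte char (#2). Advance 3.
Byte at offset 6: 0xF0 = 11110000 → 4-byte char (#3). Advance 4.
Byte at offset 10: 0xD8 = 11011000 → 2-byte char (#4). Advance 2.
Byte at offset 12: 0xE0 = 11100000 → 3-byte char (#5). Advance 3.
Byte at offset 15: 0xEE = 11101110 → 3-byte char (#6). Advance 3.
Byte at offset 18: 0xCF = 11001111 → 2-byte char (#7). Advance 2.
Byte at offset 20: 0xE2 = 11100010 → 3-byte char (#8). Advance 3.
Byte at offset 23: 0xE0 = 11100000 → 3-byte char (#9). Advance 3.
Byte at offset 26: 0xE0 = 11100000 → 3-byte char (#10). Advance 3.
Byte at offset 29: 0xF4 = 11110100 → 4-byte char (#11). Advance 4.
Reached end at offset 33 after 11 code points.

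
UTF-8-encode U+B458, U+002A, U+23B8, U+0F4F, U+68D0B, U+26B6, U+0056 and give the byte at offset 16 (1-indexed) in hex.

0x9A

1-indexed offset 16 is 0-indexed offset 15.
U+B458 → 3-byte form EB 91 98 at offsets 0–2.
U+002A → 1-byte form 2A at offsets 3–3.
U+23B8 → 3-byte form E2 8E B8 at offsets 4–6.
U+0F4F → 3-byte form E0 BD 8F at offsets 7–9.
U+68D0B → 4-byte form F1 A8 B4 8B at offsets 10–13.
U+26B6 → 3-byte form E2 9A B6 at offsets 14–16.
Offset 15 falls in char 6's range; it's byte 2 of E2 9A B6 = 0x9A.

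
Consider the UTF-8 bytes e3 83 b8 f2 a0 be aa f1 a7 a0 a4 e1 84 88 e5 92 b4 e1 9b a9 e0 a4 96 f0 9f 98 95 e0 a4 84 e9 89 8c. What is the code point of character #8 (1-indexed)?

U+1F615

Offset 0: leading byte 0xE3 = 11100011 → 3-byte char #1 = E3 83 B8.
Offset 3: leading byte 0xF2 = 11110010 → 4-byte char #2 = F2 A0 BE AA.
Offset 7: leading byte 0xF1 = 11110001 → 4-byte char #3 = F1 A7 A0 A4.
Offset 11: leading byte 0xE1 = 11100001 → 3-byte char #4 = E1 84 88.
Offset 14: leading byte 0xE5 = 11100101 → 3-byte char #5 = E5 92 B4.
Offset 17: leading byte 0xE1 = 11100001 → 3-byte char #6 = E1 9B A9.
Offset 20: leading byte 0xE0 = 11100000 → 3-byte char #7 = E0 A4 96.
Offset 23: leading byte 0xF0 = 11110000 → 4-byte char #8 = F0 9F 98 95.
Leading byte 0xF0 = 11110000 matches 11110xxx → 4-byte sequence.
Byte 1: 0xF0 = 11110000, payload 000 (3 bits).
Byte 2: 0x9F = 10011111 (10xxxxxx ✓), payload 011111.
Byte 3: 0x98 = 10011000 (10xxxxxx ✓), payload 011000.
Byte 4: 0x95 = 10010101 (10xxxxxx ✓), payload 010101.
Concatenate: 000011111011000010101 = 0x1F615 (21 bits → U+1F615).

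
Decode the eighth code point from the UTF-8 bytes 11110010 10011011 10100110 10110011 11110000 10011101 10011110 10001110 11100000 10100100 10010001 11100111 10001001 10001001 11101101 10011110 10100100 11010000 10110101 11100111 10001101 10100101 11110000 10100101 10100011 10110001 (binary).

Offset 0: leading byte 0xF2 = 11110010 → 4-byte char #1 = F2 9B A6 B3.
Offset 4: leading byte 0xF0 = 11110000 → 4-byte char #2 = F0 9D 9E 8E.
Offset 8: leading byte 0xE0 = 11100000 → 3-byte char #3 = E0 A4 91.
Offset 11: leading byte 0xE7 = 11100111 → 3-byte char #4 = E7 89 89.
Offset 14: leading byte 0xED = 11101101 → 3-byte char #5 = ED 9E A4.
Offset 17: leading byte 0xD0 = 11010000 → 2-byte char #6 = D0 B5.
Offset 19: leading byte 0xE7 = 11100111 → 3-byte char #7 = E7 8D A5.
Offset 22: leading byte 0xF0 = 11110000 → 4-byte char #8 = F0 A5 A3 B1.
Leading byte 0xF0 = 11110000 matches 11110xxx → 4-byte sequence.
Byte 1: 0xF0 = 11110000, payload 000 (3 bits).
Byte 2: 0xA5 = 10100101 (10xxxxxx ✓), payload 100101.
Byte 3: 0xA3 = 10100011 (10xxxxxx ✓), payload 100011.
Byte 4: 0xB1 = 10110001 (10xxxxxx ✓), payload 110001.
Concatenate: 000100101100011110001 = 0x258F1 (21 bits → U+258F1).

U+258F1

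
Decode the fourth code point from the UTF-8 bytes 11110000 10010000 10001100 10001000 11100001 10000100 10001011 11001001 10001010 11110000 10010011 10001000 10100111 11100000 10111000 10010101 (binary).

Offset 0: leading byte 0xF0 = 11110000 → 4-byte char #1 = F0 90 8C 88.
Offset 4: leading byte 0xE1 = 11100001 → 3-byte char #2 = E1 84 8B.
Offset 7: leading byte 0xC9 = 11001001 → 2-byte char #3 = C9 8A.
Offset 9: leading byte 0xF0 = 11110000 → 4-byte char #4 = F0 93 88 A7.
Leading byte 0xF0 = 11110000 matches 11110xxx → 4-byte sequence.
Byte 1: 0xF0 = 11110000, payload 000 (3 bits).
Byte 2: 0x93 = 10010011 (10xxxxxx ✓), payload 010011.
Byte 3: 0x88 = 10001000 (10xxxxxx ✓), payload 001000.
Byte 4: 0xA7 = 10100111 (10xxxxxx ✓), payload 100111.
Concatenate: 000010011001000100111 = 0x13227 (21 bits → U+13227).

U+13227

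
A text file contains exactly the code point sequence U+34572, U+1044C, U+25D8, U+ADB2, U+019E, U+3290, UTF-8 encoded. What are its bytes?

U+34572: 4-byte form → F0 B4 95 B2.
U+1044C: 4-byte form → F0 90 91 8C.
U+25D8: 3-byte form → E2 97 98.
U+ADB2: 3-byte form → EA B6 B2.
U+019E: 2-byte form → C6 9E.
U+3290: 3-byte form → E3 8A 90.
Concatenated (19 bytes): F0 B4 95 B2 F0 90 91 8C E2 97 98 EA B6 B2 C6 9E E3 8A 90.

F0 B4 95 B2 F0 90 91 8C E2 97 98 EA B6 B2 C6 9E E3 8A 90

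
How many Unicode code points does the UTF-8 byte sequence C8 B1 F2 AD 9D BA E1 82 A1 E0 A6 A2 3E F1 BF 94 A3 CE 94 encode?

Byte at offset 0: 0xC8 = 11001000 → 2-byte char (#1). Advance 2.
Byte at offset 2: 0xF2 = 11110010 → 4-byte char (#2). Advance 4.
Byte at offset 6: 0xE1 = 11100001 → 3-byte char (#3). Advance 3.
Byte at offset 9: 0xE0 = 11100000 → 3-byte char (#4). Advance 3.
Byte at offset 12: 0x3E = 00111110 → 1-byte char (#5). Advance 1.
Byte at offset 13: 0xF1 = 11110001 → 4-byte char (#6). Advance 4.
Byte at offset 17: 0xCE = 11001110 → 2-byte char (#7). Advance 2.
Reached end at offset 19 after 7 code points.

7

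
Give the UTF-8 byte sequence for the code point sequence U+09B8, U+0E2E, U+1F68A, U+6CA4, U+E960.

U+09B8: 3-byte form → E0 A6 B8.
U+0E2E: 3-byte form → E0 B8 AE.
U+1F68A: 4-byte form → F0 9F 9A 8A.
U+6CA4: 3-byte form → E6 B2 A4.
U+E960: 3-byte form → EE A5 A0.
Concatenated (16 bytes): E0 A6 B8 E0 B8 AE F0 9F 9A 8A E6 B2 A4 EE A5 A0.

E0 A6 B8 E0 B8 AE F0 9F 9A 8A E6 B2 A4 EE A5 A0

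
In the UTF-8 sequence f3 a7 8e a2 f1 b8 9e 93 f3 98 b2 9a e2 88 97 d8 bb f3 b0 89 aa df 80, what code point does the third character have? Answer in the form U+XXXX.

Offset 0: leading byte 0xF3 = 11110011 → 4-byte char #1 = F3 A7 8E A2.
Offset 4: leading byte 0xF1 = 11110001 → 4-byte char #2 = F1 B8 9E 93.
Offset 8: leading byte 0xF3 = 11110011 → 4-byte char #3 = F3 98 B2 9A.
Leading byte 0xF3 = 11110011 matches 11110xxx → 4-byte sequence.
Byte 1: 0xF3 = 11110011, payload 011 (3 bits).
Byte 2: 0x98 = 10011000 (10xxxxxx ✓), payload 011000.
Byte 3: 0xB2 = 10110010 (10xxxxxx ✓), payload 110010.
Byte 4: 0x9A = 10011010 (10xxxxxx ✓), payload 011010.
Concatenate: 011011000110010011010 = 0xD8C9A (21 bits → U+D8C9A).

U+D8C9A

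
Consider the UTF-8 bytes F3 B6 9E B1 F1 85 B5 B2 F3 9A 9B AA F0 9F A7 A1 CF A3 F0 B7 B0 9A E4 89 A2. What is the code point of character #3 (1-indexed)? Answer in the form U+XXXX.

Offset 0: leading byte 0xF3 = 11110011 → 4-byte char #1 = F3 B6 9E B1.
Offset 4: leading byte 0xF1 = 11110001 → 4-byte char #2 = F1 85 B5 B2.
Offset 8: leading byte 0xF3 = 11110011 → 4-byte char #3 = F3 9A 9B AA.
Leading byte 0xF3 = 11110011 matches 11110xxx → 4-byte sequence.
Byte 1: 0xF3 = 11110011, payload 011 (3 bits).
Byte 2: 0x9A = 10011010 (10xxxxxx ✓), payload 011010.
Byte 3: 0x9B = 10011011 (10xxxxxx ✓), payload 011011.
Byte 4: 0xAA = 10101010 (10xxxxxx ✓), payload 101010.
Concatenate: 011011010011011101010 = 0xDA6EA (21 bits → U+DA6EA).

U+DA6EA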